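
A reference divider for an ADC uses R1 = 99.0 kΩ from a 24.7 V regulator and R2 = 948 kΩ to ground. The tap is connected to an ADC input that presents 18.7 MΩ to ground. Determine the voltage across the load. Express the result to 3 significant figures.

The load sits in parallel with R2: R2‖R_L = (948 × 18700) / (948 + 18700) = 902.3 kΩ.
V_out = 24.7 × 902.3 / (99.0 + 902.3) = 24.7 × 902.3/1001 = 22.3 V.

V_out ≈ 22.3 V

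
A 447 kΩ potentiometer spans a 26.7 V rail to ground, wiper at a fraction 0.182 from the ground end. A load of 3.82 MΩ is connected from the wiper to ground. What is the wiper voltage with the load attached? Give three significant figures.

V ≈ 4.78 V

The wiper splits the pot into (1−α)R = 365.6 kΩ above and αR = 81.35 kΩ below.
Lower section ‖ load = 79.66 kΩ.
V_wiper = 26.7 × 79.66/(365.6 + 79.66) = 4.78 V.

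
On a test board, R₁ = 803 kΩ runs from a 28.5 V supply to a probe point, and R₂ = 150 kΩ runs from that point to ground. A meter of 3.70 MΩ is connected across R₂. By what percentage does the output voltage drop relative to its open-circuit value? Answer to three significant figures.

The divider's output (Thévenin) resistance is R₁‖R₂ = 126.4 kΩ.
Fractional drop under load = R_th/(R_th + R_L) = 126.4 / (126.4 + 3700) = 0.03303.
So the output falls by 3.30 %.

3.30 %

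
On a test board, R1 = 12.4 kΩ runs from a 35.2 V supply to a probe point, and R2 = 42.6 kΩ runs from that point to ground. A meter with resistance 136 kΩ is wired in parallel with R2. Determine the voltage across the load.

The load sits in parallel with R2: R2‖R_L = (42.6 × 136) / (42.6 + 136) = 32.44 kΩ.
V_out = 35.2 × 32.44 / (12.4 + 32.44) = 35.2 × 32.44/44.84 = 25.5 V.

V_out ≈ 25.5 V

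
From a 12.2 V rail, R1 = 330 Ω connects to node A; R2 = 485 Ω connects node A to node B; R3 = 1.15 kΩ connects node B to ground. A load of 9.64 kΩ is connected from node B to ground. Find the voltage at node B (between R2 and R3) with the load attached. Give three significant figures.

At node B, R3 is in parallel with the load: R3‖R_L = 1027 Ω.
Below node A the resistance is R2 + (R3‖R_L) = 1512 Ω, so V_A = 12.2 × 1512/1842 = 10.01 V.
Then V_B = V_A × (R3‖R_L)/(R2 + R3‖R_L) = 10.01 × 1027/1512 = 6.80 V.

V ≈ 6.80 V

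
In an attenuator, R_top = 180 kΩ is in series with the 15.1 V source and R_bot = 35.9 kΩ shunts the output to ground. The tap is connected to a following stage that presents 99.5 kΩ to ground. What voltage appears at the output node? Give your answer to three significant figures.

The load sits in parallel with R_bot: R_bot‖R_L = (35.9 × 99.5) / (35.9 + 99.5) = 26.38 kΩ.
V_out = 15.1 × 26.38 / (180 + 26.38) = 15.1 × 26.38/206.4 = 1.93 V.
(Unloaded it would have been 2.51 V.)

V_out ≈ 1.93 V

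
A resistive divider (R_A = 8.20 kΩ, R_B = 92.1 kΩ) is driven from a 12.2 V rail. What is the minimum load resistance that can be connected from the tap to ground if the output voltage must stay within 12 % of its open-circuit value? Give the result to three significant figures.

R_L(min) ≈ 55.2 kΩ

Output resistance R_th = R_A‖R_B = (8.20 × 92.1)/100.3 = 7.530 kΩ.
The fractional drop is R_th/(R_th + R_L); requiring this ≤ 0.120 gives R_L ≥ R_th(1/0.120 − 1) = 7.530 × 7.333 = 55.2 kΩ.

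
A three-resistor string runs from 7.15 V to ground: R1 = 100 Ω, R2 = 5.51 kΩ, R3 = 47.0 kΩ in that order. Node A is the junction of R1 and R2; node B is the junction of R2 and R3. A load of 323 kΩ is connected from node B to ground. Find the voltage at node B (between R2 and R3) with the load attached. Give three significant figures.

At node B, R3 is in parallel with the load: R3‖R_L = 41030 Ω.
Below node A the resistance is R2 + (R3‖R_L) = 46540 Ω, so V_A = 7.15 × 46540/46640 = 7.135 V.
Then V_B = V_A × (R3‖R_L)/(R2 + R3‖R_L) = 7.135 × 41030/46540 = 6.29 V.

V ≈ 6.29 V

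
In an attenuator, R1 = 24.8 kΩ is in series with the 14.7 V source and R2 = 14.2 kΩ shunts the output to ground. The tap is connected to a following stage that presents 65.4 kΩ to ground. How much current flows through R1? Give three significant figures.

R2‖R_L = 11.67 kΩ, so the source sees R1 + R2‖R_L = 36.47 kΩ.
I = 14.7 V / 36.47 kΩ = 0.403 mA.

I ≈ 0.403 mA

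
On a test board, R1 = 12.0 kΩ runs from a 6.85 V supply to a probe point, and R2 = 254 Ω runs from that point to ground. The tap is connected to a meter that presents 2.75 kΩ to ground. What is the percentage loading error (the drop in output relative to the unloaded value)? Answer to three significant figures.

8.29 %

The divider's output (Thévenin) resistance is R1‖R2 = 248.7 Ω.
Fractional drop under load = R_th/(R_th + R_L) = 248.7 / (248.7 + 2750) = 0.08295.
So the output falls by 8.29 %.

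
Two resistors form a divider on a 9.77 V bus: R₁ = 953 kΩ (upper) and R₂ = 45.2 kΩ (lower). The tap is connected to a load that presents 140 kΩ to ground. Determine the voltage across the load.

V_out ≈ 0.338 V

The load sits in parallel with R₂: R₂‖R_L = (45.2 × 140) / (45.2 + 140) = 34.17 kΩ.
V_out = 9.77 × 34.17 / (953 + 34.17) = 9.77 × 34.17/987.2 = 0.338 V.
(Unloaded it would have been 0.442 V.)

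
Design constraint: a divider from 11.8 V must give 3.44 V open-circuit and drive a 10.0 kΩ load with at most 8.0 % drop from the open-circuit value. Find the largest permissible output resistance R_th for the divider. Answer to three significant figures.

Loading drop = R_th/(R_th + R_L) ≤ 0.0800, so R_th ≤ R_L · ε/(1−ε) = 10.0 kΩ × 0.0800/0.9200 = 870 Ω.

R_th ≤ 870 Ω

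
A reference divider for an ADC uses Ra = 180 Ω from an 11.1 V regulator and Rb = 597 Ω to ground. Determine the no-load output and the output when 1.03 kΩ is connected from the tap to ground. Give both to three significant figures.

Open-circuit: V = 11.1 × 597/(180 + 597) = 8.53 V.
With the load, Rb becomes Rb‖R_L = 377.9 Ω, so V = 11.1 × 377.9/557.9 = 7.52 V.

Unloaded: 8.53 V; loaded: 7.52 V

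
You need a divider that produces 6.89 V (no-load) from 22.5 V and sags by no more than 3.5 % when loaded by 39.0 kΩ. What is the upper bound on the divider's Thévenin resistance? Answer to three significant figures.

R_th ≤ 1.41 kΩ

Loading drop = R_th/(R_th + R_L) ≤ 0.0350, so R_th ≤ R_L · ε/(1−ε) = 39.0 kΩ × 0.0350/0.9650 = 1.41 kΩ.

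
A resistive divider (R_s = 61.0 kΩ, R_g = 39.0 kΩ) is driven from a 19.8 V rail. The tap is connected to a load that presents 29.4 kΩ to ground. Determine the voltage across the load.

The load sits in parallel with R_g: R_g‖R_L = (39.0 × 29.4) / (39.0 + 29.4) = 16.76 kΩ.
V_out = 19.8 × 16.76 / (61.0 + 16.76) = 19.8 × 16.76/77.76 = 4.27 V.

V_out ≈ 4.27 V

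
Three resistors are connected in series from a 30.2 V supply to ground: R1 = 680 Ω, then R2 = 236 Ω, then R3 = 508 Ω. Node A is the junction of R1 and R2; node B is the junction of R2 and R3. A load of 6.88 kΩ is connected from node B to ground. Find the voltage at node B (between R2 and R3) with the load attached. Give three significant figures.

At node B, R3 is in parallel with the load: R3‖R_L = 473.1 Ω.
Below node A the resistance is R2 + (R3‖R_L) = 709.1 Ω, so V_A = 30.2 × 709.1/1389 = 15.42 V.
Then V_B = V_A × (R3‖R_L)/(R2 + R3‖R_L) = 15.42 × 473.1/709.1 = 10.3 V.

V ≈ 10.3 V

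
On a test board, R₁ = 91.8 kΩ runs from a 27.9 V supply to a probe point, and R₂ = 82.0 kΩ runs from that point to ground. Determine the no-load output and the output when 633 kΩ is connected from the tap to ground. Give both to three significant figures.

Unloaded: 13.2 V; loaded: 12.3 V

Open-circuit: V = 27.9 × 82.0/(91.8 + 82.0) = 13.2 V.
With the load, R₂ becomes R₂‖R_L = 72.60 kΩ, so V = 27.9 × 72.60/164.4 = 12.3 V.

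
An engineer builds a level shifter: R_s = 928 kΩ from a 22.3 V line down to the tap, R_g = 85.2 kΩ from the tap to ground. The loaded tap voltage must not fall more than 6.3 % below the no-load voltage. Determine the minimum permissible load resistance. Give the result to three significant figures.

Output resistance R_th = R_s‖R_g = (928 × 85.2)/1013 = 78.04 kΩ.
The fractional drop is R_th/(R_th + R_L); requiring this ≤ 0.0630 gives R_L ≥ R_th(1/0.0630 − 1) = 78.04 × 14.87 = 1.16 MΩ.

R_L(min) ≈ 1.16 MΩ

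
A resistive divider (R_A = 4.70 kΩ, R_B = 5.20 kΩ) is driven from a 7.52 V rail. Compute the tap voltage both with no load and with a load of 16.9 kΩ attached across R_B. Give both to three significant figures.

Open-circuit: V = 7.52 × 5.20/(4.70 + 5.20) = 3.95 V.
With the load, R_B becomes R_B‖R_L = 3.976 kΩ, so V = 7.52 × 3.976/8.676 = 3.45 V.

Unloaded: 3.95 V; loaded: 3.45 V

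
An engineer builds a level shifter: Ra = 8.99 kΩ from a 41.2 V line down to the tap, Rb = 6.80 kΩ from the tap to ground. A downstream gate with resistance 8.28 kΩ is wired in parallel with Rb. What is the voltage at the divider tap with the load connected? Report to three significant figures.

V_out ≈ 12.1 V

The load sits in parallel with Rb: Rb‖R_L = (6.80 × 8.28) / (6.80 + 8.28) = 3.734 kΩ.
V_out = 41.2 × 3.734 / (8.99 + 3.734) = 41.2 × 3.734/12.72 = 12.1 V.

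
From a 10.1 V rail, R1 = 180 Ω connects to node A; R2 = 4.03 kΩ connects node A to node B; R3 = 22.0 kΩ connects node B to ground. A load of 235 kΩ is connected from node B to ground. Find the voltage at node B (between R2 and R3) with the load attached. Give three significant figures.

V ≈ 8.35 V

At node B, R3 is in parallel with the load: R3‖R_L = 20120 Ω.
Below node A the resistance is R2 + (R3‖R_L) = 24150 Ω, so V_A = 10.1 × 24150/24330 = 10.03 V.
Then V_B = V_A × (R3‖R_L)/(R2 + R3‖R_L) = 10.03 × 20120/24150 = 8.35 V.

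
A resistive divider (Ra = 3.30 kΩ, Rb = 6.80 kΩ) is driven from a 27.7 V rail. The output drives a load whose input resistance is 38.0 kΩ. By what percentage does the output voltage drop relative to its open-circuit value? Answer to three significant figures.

5.52 %

The divider's output (Thévenin) resistance is Ra‖Rb = 2.222 kΩ.
Fractional drop under load = R_th/(R_th + R_L) = 2.222 / (2.222 + 38.0) = 0.05524.
So the output falls by 5.52 %.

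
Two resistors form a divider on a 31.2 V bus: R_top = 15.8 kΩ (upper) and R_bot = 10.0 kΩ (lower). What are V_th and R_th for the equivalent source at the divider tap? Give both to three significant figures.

V_th is the open-circuit tap voltage: 31.2 × 10.0/(15.8 + 10.0) = 12.1 V.
With the supply zeroed, R_top and R_bot appear in parallel from the tap: R_th = R_top‖R_bot = (15.8 × 10.0)/25.80 = 6.12 kΩ.

V_th = 12.1 V, R_th = 6.12 kΩ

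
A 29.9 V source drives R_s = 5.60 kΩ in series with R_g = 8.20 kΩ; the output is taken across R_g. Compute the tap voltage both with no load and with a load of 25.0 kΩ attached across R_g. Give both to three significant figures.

Unloaded: 17.8 V; loaded: 15.7 V

Open-circuit: V = 29.9 × 8.20/(5.60 + 8.20) = 17.8 V.
With the load, R_g becomes R_g‖R_L = 6.175 kΩ, so V = 29.9 × 6.175/11.77 = 15.7 V.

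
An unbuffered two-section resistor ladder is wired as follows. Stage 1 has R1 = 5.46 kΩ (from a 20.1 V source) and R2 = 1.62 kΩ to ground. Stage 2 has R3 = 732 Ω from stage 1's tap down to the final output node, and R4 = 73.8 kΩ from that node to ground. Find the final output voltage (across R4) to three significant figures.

Stage 2 presents R3+R4 = 74530 Ω as a load on stage 1's tap.
Stage 1's lower leg becomes R2‖(R3+R4) = 1586 Ω, so V_mid = 20.1 × 1586/7046 = 4.523 V.
Stage 2 is itself unloaded: V_out = V_mid × R4/(R3+R4) = 4.523 × 73800/74530 = 4.48 V.

V_out ≈ 4.48 V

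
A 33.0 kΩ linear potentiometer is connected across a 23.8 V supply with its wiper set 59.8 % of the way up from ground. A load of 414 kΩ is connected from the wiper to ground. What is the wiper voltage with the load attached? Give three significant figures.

The wiper splits the pot into (1−α)R = 13.27 kΩ above and αR = 19.73 kΩ below.
Lower section ‖ load = 18.84 kΩ.
V_wiper = 23.8 × 18.84/(13.27 + 18.84) = 14.0 V.

V ≈ 14.0 V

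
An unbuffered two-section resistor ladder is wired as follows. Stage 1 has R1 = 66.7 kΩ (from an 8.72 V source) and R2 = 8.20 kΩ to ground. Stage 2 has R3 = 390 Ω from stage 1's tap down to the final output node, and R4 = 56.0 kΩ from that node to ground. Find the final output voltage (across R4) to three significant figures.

V_out ≈ 0.839 V

Stage 2 presents R3+R4 = 56390 Ω as a load on stage 1's tap.
Stage 1's lower leg becomes R2‖(R3+R4) = 7159 Ω, so V_mid = 8.72 × 7159/73860 = 0.8452 V.
Stage 2 is itself unloaded: V_out = V_mid × R4/(R3+R4) = 0.8452 × 56000/56390 = 0.839 V.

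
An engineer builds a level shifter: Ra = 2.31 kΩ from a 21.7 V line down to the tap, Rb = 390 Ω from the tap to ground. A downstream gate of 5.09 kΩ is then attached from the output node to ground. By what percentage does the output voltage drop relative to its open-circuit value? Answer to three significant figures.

The divider's output (Thévenin) resistance is Ra‖Rb = 333.7 Ω.
Fractional drop under load = R_th/(R_th + R_L) = 333.7 / (333.7 + 5090) = 0.06152.
So the output falls by 6.15 %.

6.15 %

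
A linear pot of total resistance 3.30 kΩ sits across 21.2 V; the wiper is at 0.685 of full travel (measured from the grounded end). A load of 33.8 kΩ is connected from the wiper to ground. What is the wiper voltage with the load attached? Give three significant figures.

The wiper splits the pot into (1−α)R = 1.039 kΩ above and αR = 2.260 kΩ below.
Lower section ‖ load = 2.119 kΩ.
V_wiper = 21.2 × 2.119/(1.039 + 2.119) = 14.2 V.

V ≈ 14.2 V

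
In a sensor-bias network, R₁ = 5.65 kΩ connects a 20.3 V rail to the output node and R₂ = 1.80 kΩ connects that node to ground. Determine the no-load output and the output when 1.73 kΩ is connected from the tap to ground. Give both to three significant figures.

Open-circuit: V = 20.3 × 1.80/(5.65 + 1.80) = 4.90 V.
With the load, R₂ becomes R₂‖R_L = 0.8822 kΩ, so V = 20.3 × 0.8822/6.532 = 2.74 V.

Unloaded: 4.90 V; loaded: 2.74 V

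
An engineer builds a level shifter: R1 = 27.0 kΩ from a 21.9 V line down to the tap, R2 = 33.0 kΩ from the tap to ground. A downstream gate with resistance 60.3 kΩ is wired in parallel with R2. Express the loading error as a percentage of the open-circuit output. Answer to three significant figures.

Unloaded V = 21.9 × 33.0/60.00 = 12.04 V.
Loaded: R2‖R_L = 21.33 kΩ, giving V = 21.9 × 21.33/48.33 = 9.665 V.
Drop = (12.04 − 9.665) / 12.04 = 19.8 %.

19.8 %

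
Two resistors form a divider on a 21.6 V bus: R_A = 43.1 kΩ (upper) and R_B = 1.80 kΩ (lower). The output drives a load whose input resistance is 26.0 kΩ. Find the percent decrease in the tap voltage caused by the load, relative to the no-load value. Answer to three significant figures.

6.23 %

The divider's output (Thévenin) resistance is R_A‖R_B = 1.728 kΩ.
Fractional drop under load = R_th/(R_th + R_L) = 1.728 / (1.728 + 26.0) = 0.06231.
So the output falls by 6.23 %.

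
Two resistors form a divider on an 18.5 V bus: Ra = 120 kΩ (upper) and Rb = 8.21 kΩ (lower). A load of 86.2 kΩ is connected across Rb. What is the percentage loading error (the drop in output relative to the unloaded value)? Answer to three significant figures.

8.18 %

The divider's output (Thévenin) resistance is Ra‖Rb = 7.684 kΩ.
Fractional drop under load = R_th/(R_th + R_L) = 7.684 / (7.684 + 86.2) = 0.08185.
So the output falls by 8.18 %.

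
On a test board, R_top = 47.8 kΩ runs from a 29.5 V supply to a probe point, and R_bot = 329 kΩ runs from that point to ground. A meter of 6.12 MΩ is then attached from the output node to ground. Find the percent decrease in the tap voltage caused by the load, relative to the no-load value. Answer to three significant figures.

0.677 %

The divider's output (Thévenin) resistance is R_top‖R_bot = 41.74 kΩ.
Fractional drop under load = R_th/(R_th + R_L) = 41.74 / (41.74 + 6120) = 0.006773.
So the output falls by 0.677 %.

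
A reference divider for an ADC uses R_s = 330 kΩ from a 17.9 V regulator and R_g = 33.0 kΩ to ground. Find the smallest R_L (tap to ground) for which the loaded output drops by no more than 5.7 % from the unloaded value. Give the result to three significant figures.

R_L(min) ≈ 496 kΩ

Output resistance R_th = R_s‖R_g = (330 × 33.0)/363.0 = 30.00 kΩ.
The fractional drop is R_th/(R_th + R_L); requiring this ≤ 0.0570 gives R_L ≥ R_th(1/0.0570 − 1) = 30.00 × 16.54 = 496 kΩ.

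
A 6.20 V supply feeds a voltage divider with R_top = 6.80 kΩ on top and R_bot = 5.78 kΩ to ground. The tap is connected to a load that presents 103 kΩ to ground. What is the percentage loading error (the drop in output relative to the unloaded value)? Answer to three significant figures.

2.94 %

The divider's output (Thévenin) resistance is R_top‖R_bot = 3.124 kΩ.
Fractional drop under load = R_th/(R_th + R_L) = 3.124 / (3.124 + 103) = 0.02944.
So the output falls by 2.94 %.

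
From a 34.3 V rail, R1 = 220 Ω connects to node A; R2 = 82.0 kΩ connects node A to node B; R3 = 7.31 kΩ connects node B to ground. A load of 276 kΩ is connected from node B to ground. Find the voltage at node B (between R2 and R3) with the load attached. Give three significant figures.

V ≈ 2.73 V

At node B, R3 is in parallel with the load: R3‖R_L = 7121 Ω.
Below node A the resistance is R2 + (R3‖R_L) = 89120 Ω, so V_A = 34.3 × 89120/89340 = 34.22 V.
Then V_B = V_A × (R3‖R_L)/(R2 + R3‖R_L) = 34.22 × 7121/89120 = 2.73 V.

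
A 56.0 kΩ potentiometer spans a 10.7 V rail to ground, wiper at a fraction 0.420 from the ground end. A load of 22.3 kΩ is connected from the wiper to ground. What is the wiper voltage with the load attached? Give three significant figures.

The wiper splits the pot into (1−α)R = 32.48 kΩ above and αR = 23.52 kΩ below.
Lower section ‖ load = 11.45 kΩ.
V_wiper = 10.7 × 11.45/(32.48 + 11.45) = 2.79 V.

V ≈ 2.79 V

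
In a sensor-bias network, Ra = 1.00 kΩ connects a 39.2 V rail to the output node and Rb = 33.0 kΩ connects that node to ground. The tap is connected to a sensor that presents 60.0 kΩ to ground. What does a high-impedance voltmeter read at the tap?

V_out ≈ 37.4 V

The load sits in parallel with Rb: Rb‖R_L = (33.0 × 60.0) / (33.0 + 60.0) = 21.29 kΩ.
V_out = 39.2 × 21.29 / (1.00 + 21.29) = 39.2 × 21.29/22.29 = 37.4 V.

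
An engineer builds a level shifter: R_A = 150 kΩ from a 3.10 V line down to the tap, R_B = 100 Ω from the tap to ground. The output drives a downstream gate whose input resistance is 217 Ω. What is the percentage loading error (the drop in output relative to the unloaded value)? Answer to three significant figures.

31.5 %

The divider's output (Thévenin) resistance is R_A‖R_B = 99.93 Ω.
Fractional drop under load = R_th/(R_th + R_L) = 99.93 / (99.93 + 217) = 0.3153.
So the output falls by 31.5 %.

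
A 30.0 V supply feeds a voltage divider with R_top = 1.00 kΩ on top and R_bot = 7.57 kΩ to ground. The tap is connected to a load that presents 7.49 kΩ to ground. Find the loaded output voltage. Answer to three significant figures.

The load sits in parallel with R_bot: R_bot‖R_L = (7.57 × 7.49) / (7.57 + 7.49) = 3.765 kΩ.
V_out = 30.0 × 3.765 / (1.00 + 3.765) = 30.0 × 3.765/4.765 = 23.7 V.

V_out ≈ 23.7 V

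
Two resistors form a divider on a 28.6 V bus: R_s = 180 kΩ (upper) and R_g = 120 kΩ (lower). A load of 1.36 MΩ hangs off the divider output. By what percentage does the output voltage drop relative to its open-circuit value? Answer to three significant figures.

The divider's output (Thévenin) resistance is R_s‖R_g = 72.00 kΩ.
Fractional drop under load = R_th/(R_th + R_L) = 72.00 / (72.00 + 1360) = 0.05028.
So the output falls by 5.03 %.

5.03 %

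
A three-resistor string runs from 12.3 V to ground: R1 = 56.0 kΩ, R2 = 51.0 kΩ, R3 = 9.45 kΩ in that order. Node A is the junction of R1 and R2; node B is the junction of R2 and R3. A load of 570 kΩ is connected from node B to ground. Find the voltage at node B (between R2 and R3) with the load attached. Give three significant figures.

At node B, R3 is in parallel with the load: R3‖R_L = 9.296 kΩ.
Below node A the resistance is R2 + (R3‖R_L) = 60.30 kΩ, so V_A = 12.3 × 60.30/116.3 = 6.377 V.
Then V_B = V_A × (R3‖R_L)/(R2 + R3‖R_L) = 6.377 × 9.296/60.30 = 0.983 V.

V ≈ 0.983 V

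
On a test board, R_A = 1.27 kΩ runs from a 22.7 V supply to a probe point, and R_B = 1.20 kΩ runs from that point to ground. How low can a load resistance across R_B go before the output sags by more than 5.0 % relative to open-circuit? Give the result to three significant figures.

R_L(min) ≈ 11.7 kΩ

Output resistance R_th = R_A‖R_B = (1270 × 1200)/2470 = 617.0 Ω.
The fractional drop is R_th/(R_th + R_L); requiring this ≤ 0.0500 gives R_L ≥ R_th(1/0.0500 − 1) = 617.0 × 19.00 = 11.7 kΩ.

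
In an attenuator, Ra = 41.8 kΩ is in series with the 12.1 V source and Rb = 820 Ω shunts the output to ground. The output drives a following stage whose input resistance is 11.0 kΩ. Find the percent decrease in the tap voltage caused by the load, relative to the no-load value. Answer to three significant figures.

6.81 %

The divider's output (Thévenin) resistance is Ra‖Rb = 804.2 Ω.
Fractional drop under load = R_th/(R_th + R_L) = 804.2 / (804.2 + 11000) = 0.06813.
So the output falls by 6.81 %.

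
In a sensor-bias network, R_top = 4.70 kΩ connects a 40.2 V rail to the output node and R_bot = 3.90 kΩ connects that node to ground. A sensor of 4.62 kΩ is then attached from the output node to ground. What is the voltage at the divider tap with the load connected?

The load sits in parallel with R_bot: R_bot‖R_L = (3.90 × 4.62) / (3.90 + 4.62) = 2.115 kΩ.
V_out = 40.2 × 2.115 / (4.70 + 2.115) = 40.2 × 2.115/6.815 = 12.5 V.
(Unloaded it would have been 18.2 V.)

V_out ≈ 12.5 V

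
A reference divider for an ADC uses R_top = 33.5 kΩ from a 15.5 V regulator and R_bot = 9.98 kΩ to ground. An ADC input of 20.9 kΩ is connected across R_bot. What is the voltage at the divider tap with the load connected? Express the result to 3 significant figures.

The load sits in parallel with R_bot: R_bot‖R_L = (9.98 × 20.9) / (9.98 + 20.9) = 6.755 kΩ.
V_out = 15.5 × 6.755 / (33.5 + 6.755) = 15.5 × 6.755/40.25 = 2.60 V.
(Unloaded it would have been 3.56 V.)

V_out ≈ 2.60 V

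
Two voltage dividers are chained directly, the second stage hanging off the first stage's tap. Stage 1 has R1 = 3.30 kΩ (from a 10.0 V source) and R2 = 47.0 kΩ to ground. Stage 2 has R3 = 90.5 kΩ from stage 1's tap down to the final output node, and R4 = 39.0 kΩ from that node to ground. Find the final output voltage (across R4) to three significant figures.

Stage 2 presents R3+R4 = 129.5 kΩ as a load on stage 1's tap.
Stage 1's lower leg becomes R2‖(R3+R4) = 34.48 kΩ, so V_mid = 10.0 × 34.48/37.78 = 9.127 V.
Stage 2 is itself unloaded: V_out = V_mid × R4/(R3+R4) = 9.127 × 39.0/129.5 = 2.75 V.

V_out ≈ 2.75 V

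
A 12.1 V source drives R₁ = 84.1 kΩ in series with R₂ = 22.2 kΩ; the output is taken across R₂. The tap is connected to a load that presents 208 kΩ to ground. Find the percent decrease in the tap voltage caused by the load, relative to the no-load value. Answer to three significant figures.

The divider's output (Thévenin) resistance is R₁‖R₂ = 17.56 kΩ.
Fractional drop under load = R_th/(R_th + R_L) = 17.56 / (17.56 + 208) = 0.07787.
So the output falls by 7.79 %.

7.79 %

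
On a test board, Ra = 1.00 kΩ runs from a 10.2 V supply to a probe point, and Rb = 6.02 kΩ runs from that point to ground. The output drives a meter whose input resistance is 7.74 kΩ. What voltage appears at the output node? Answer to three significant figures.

V_out ≈ 7.87 V

The load sits in parallel with Rb: Rb‖R_L = (6.02 × 7.74) / (6.02 + 7.74) = 3.386 kΩ.
V_out = 10.2 × 3.386 / (1.00 + 3.386) = 10.2 × 3.386/4.386 = 7.87 V.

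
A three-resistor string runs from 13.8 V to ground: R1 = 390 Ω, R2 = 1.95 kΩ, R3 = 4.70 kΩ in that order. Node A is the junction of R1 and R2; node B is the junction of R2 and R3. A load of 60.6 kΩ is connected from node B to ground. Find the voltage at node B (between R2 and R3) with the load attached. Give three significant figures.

At node B, R3 is in parallel with the load: R3‖R_L = 4362 Ω.
Below node A the resistance is R2 + (R3‖R_L) = 6312 Ω, so V_A = 13.8 × 6312/6702 = 13.00 V.
Then V_B = V_A × (R3‖R_L)/(R2 + R3‖R_L) = 13.00 × 4362/6312 = 8.98 V.

V ≈ 8.98 V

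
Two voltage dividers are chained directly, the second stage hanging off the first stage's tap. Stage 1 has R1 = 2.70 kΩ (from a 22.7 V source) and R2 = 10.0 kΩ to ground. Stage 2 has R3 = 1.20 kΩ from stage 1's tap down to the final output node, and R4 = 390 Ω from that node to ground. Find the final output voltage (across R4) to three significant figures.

V_out ≈ 1.88 V

Stage 2 presents R3+R4 = 1590 Ω as a load on stage 1's tap.
Stage 1's lower leg becomes R2‖(R3+R4) = 1372 Ω, so V_mid = 22.7 × 1372/4072 = 7.648 V.
Stage 2 is itself unloaded: V_out = V_mid × R4/(R3+R4) = 7.648 × 390/1590 = 1.88 V.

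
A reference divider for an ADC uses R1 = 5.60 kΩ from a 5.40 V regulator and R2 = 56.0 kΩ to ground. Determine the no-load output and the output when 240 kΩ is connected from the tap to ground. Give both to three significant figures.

Open-circuit: V = 5.40 × 56.0/(5.60 + 56.0) = 4.91 V.
With the load, R2 becomes R2‖R_L = 45.41 kΩ, so V = 5.40 × 45.41/51.01 = 4.81 V.

Unloaded: 4.91 V; loaded: 4.81 V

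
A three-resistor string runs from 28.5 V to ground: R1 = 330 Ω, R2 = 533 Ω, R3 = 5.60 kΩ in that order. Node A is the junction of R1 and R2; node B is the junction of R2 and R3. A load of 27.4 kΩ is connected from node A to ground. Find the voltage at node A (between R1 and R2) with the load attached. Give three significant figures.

V ≈ 26.7 V

Below node A the series string R2+R3 = 6133 Ω sits in parallel with the 27400 Ω load: 5011 Ω.
V_A = 28.5 × 5011/(330 + 5011) = 26.7 V.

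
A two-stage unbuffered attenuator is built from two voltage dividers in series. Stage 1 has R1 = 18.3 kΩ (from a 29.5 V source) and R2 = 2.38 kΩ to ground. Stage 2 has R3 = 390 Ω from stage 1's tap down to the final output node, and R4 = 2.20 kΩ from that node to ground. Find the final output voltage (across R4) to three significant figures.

Stage 2 presents R3+R4 = 2590 Ω as a load on stage 1's tap.
Stage 1's lower leg becomes R2‖(R3+R4) = 1240 Ω, so V_mid = 29.5 × 1240/19540 = 1.872 V.
Stage 2 is itself unloaded: V_out = V_mid × R4/(R3+R4) = 1.872 × 2200/2590 = 1.59 V.

V_out ≈ 1.59 V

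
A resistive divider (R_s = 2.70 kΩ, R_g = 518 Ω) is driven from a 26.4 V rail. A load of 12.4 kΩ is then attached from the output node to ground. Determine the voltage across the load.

The load sits in parallel with R_g: R_g‖R_L = (518 × 12400) / (518 + 12400) = 497.2 Ω.
V_out = 26.4 × 497.2 / (2700 + 497.2) = 26.4 × 497.2/3197 = 4.11 V.

V_out ≈ 4.11 V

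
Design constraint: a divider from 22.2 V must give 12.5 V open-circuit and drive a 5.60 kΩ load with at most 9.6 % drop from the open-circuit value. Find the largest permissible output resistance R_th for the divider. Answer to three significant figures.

R_th ≤ 595 Ω

Loading drop = R_th/(R_th + R_L) ≤ 0.0960, so R_th ≤ R_L · ε/(1−ε) = 5.60 kΩ × 0.0960/0.9040 = 595 Ω.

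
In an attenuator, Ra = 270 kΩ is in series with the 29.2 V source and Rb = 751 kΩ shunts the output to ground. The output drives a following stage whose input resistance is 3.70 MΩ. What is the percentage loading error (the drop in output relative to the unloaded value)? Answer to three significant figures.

5.09 %

The divider's output (Thévenin) resistance is Ra‖Rb = 198.6 kΩ.
Fractional drop under load = R_th/(R_th + R_L) = 198.6 / (198.6 + 3700) = 0.05094.
So the output falls by 5.09 %.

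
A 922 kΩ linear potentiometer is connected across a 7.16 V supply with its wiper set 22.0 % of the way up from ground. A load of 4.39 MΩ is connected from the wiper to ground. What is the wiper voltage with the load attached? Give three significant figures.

V ≈ 1.52 V

The wiper splits the pot into (1−α)R = 719.2 kΩ above and αR = 202.8 kΩ below.
Lower section ‖ load = 193.9 kΩ.
V_wiper = 7.16 × 193.9/(719.2 + 193.9) = 1.52 V.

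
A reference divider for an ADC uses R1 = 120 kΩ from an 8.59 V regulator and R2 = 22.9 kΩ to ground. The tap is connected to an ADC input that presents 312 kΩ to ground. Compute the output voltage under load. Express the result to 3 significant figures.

The load sits in parallel with R2: R2‖R_L = (22.9 × 312) / (22.9 + 312) = 21.33 kΩ.
V_out = 8.59 × 21.33 / (120 + 21.33) = 8.59 × 21.33/141.3 = 1.30 V.

V_out ≈ 1.30 V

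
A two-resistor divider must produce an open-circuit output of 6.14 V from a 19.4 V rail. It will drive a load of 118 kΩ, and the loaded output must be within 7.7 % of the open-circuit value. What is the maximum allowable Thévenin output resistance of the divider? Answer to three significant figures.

R_th ≤ 9.84 kΩ

Loading drop = R_th/(R_th + R_L) ≤ 0.0770, so R_th ≤ R_L · ε/(1−ε) = 118 kΩ × 0.0770/0.9230 = 9.84 kΩ.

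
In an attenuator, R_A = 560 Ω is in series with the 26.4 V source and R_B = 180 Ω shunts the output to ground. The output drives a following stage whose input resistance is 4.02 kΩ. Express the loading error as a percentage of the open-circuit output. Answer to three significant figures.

3.28 %

The divider's output (Thévenin) resistance is R_A‖R_B = 136.2 Ω.
Fractional drop under load = R_th/(R_th + R_L) = 136.2 / (136.2 + 4020) = 0.03277.
So the output falls by 3.28 %.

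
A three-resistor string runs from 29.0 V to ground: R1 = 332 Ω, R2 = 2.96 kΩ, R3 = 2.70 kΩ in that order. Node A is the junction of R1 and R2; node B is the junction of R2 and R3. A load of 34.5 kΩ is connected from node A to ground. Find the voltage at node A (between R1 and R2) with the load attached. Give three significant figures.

V ≈ 27.1 V

Below node A the series string R2+R3 = 5660 Ω sits in parallel with the 34500 Ω load: 4862 Ω.
V_A = 29.0 × 4862/(332 + 4862) = 27.1 V.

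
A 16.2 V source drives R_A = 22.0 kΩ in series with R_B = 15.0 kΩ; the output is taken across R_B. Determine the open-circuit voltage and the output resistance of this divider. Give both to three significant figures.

V_th = 6.57 V, R_th = 8.92 kΩ

V_th is the open-circuit tap voltage: 16.2 × 15.0/(22.0 + 15.0) = 6.57 V.
With the supply zeroed, R_A and R_B appear in parallel from the tap: R_th = R_A‖R_B = (22.0 × 15.0)/37.00 = 8.92 kΩ.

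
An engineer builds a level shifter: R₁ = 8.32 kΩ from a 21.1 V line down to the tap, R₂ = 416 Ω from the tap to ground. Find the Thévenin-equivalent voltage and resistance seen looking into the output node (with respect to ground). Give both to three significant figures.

V_th = 1.00 V, R_th = 396 Ω

V_th is the open-circuit tap voltage: 21.1 × 416/(8320 + 416) = 1.00 V.
With the supply zeroed, R₁ and R₂ appear in parallel from the tap: R_th = R₁‖R₂ = (8320 × 416)/8736 = 396 Ω.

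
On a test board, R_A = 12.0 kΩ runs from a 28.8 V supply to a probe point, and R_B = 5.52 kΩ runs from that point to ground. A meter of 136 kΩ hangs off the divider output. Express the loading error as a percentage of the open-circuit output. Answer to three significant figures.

The divider's output (Thévenin) resistance is R_A‖R_B = 3.781 kΩ.
Fractional drop under load = R_th/(R_th + R_L) = 3.781 / (3.781 + 136) = 0.02705.
So the output falls by 2.70 %.

2.70 %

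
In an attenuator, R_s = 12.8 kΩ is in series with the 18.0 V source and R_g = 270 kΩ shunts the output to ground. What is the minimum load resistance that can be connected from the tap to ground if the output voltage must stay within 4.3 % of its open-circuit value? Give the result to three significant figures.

Output resistance R_th = R_s‖R_g = (12.8 × 270)/282.8 = 12.22 kΩ.
The fractional drop is R_th/(R_th + R_L); requiring this ≤ 0.0430 gives R_L ≥ R_th(1/0.0430 − 1) = 12.22 × 22.26 = 272 kΩ.

R_L(min) ≈ 272 kΩ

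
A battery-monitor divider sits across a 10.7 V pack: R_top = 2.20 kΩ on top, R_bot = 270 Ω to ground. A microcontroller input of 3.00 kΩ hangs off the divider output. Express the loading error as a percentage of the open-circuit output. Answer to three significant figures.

7.42 %

The divider's output (Thévenin) resistance is R_top‖R_bot = 240.5 Ω.
Fractional drop under load = R_th/(R_th + R_L) = 240.5 / (240.5 + 3000) = 0.07421.
So the output falls by 7.42 %.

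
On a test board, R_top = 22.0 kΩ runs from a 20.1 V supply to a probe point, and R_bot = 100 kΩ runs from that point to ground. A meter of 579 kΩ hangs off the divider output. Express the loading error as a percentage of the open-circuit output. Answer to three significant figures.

3.02 %

The divider's output (Thévenin) resistance is R_top‖R_bot = 18.03 kΩ.
Fractional drop under load = R_th/(R_th + R_L) = 18.03 / (18.03 + 579) = 0.03020.
So the output falls by 3.02 %.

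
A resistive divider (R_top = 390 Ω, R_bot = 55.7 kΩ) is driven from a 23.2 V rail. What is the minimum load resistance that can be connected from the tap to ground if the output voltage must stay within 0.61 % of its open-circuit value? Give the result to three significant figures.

R_L(min) ≈ 63.1 kΩ

Output resistance R_th = R_top‖R_bot = (390 × 55700)/56090 = 387.3 Ω.
The fractional drop is R_th/(R_th + R_L); requiring this ≤ 0.00610 gives R_L ≥ R_th(1/0.00610 − 1) = 387.3 × 162.9 = 63.1 kΩ.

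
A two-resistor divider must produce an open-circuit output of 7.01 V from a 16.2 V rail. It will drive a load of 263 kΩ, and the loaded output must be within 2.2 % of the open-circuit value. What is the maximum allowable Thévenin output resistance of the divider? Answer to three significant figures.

Loading drop = R_th/(R_th + R_L) ≤ 0.0220, so R_th ≤ R_L · ε/(1−ε) = 263 kΩ × 0.0220/0.9780 = 5.92 kΩ.
(Any R1, R2 with R2/(R1+R2) = 0.433 and R1‖R2 ≤ 5.92 kΩ will meet the spec.)

R_th ≤ 5.92 kΩ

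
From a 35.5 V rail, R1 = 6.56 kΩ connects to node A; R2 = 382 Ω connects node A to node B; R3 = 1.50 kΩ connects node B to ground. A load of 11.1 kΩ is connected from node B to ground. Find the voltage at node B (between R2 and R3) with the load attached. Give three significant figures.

At node B, R3 is in parallel with the load: R3‖R_L = 1321 Ω.
Below node A the resistance is R2 + (R3‖R_L) = 1703 Ω, so V_A = 35.5 × 1703/8263 = 7.318 V.
Then V_B = V_A × (R3‖R_L)/(R2 + R3‖R_L) = 7.318 × 1321/1703 = 5.68 V.

V ≈ 5.68 V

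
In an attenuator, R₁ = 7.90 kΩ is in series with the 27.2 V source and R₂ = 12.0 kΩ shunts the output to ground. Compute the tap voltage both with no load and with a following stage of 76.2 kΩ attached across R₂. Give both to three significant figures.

Open-circuit: V = 27.2 × 12.0/(7.90 + 12.0) = 16.4 V.
With the load, R₂ becomes R₂‖R_L = 10.37 kΩ, so V = 27.2 × 10.37/18.27 = 15.4 V.

Unloaded: 16.4 V; loaded: 15.4 V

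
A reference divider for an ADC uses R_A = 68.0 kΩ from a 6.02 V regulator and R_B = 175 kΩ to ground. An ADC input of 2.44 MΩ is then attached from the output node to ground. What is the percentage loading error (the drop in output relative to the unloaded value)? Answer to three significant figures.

The divider's output (Thévenin) resistance is R_A‖R_B = 48.97 kΩ.
Fractional drop under load = R_th/(R_th + R_L) = 48.97 / (48.97 + 2440) = 0.01968.
So the output falls by 1.97 %.

1.97 %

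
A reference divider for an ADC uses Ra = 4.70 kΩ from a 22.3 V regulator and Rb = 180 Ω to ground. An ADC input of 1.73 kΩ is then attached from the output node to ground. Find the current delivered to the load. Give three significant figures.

I_L ≈ 0.432 mA

Rb‖R_L = 163.0 Ω; V_out = 22.3 × 163.0/4863 = 0.7476 V.
I_L = V_out / R_L = 0.7476 / 1.73 kΩ = 0.432 mA.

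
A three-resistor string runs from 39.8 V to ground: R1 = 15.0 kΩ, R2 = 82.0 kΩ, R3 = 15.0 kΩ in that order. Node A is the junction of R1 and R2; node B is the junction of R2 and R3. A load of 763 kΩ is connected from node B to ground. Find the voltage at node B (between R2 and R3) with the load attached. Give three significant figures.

At node B, R3 is in parallel with the load: R3‖R_L = 14.71 kΩ.
Below node A the resistance is R2 + (R3‖R_L) = 96.71 kΩ, so V_A = 39.8 × 96.71/111.7 = 34.46 V.
Then V_B = V_A × (R3‖R_L)/(R2 + R3‖R_L) = 34.46 × 14.71/96.71 = 5.24 V.

V ≈ 5.24 V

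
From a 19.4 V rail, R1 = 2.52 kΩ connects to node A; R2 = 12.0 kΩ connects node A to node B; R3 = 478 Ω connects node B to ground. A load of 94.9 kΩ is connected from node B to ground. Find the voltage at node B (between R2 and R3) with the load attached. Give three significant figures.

At node B, R3 is in parallel with the load: R3‖R_L = 475.6 Ω.
Below node A the resistance is R2 + (R3‖R_L) = 12480 Ω, so V_A = 19.4 × 12480/15000 = 16.14 V.
Then V_B = V_A × (R3‖R_L)/(R2 + R3‖R_L) = 16.14 × 475.6/12480 = 0.615 V.

V ≈ 0.615 V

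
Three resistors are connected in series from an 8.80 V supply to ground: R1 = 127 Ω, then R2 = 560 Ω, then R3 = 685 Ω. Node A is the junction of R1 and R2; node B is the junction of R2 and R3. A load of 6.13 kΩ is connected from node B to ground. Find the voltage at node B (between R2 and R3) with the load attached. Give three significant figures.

V ≈ 4.16 V

At node B, R3 is in parallel with the load: R3‖R_L = 616.1 Ω.
Below node A the resistance is R2 + (R3‖R_L) = 1176 Ω, so V_A = 8.80 × 1176/1303 = 7.942 V.
Then V_B = V_A × (R3‖R_L)/(R2 + R3‖R_L) = 7.942 × 616.1/1176 = 4.16 V.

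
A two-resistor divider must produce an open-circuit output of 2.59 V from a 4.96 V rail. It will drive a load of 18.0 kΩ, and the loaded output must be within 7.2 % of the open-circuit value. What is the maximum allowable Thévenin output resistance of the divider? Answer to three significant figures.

R_th ≤ 1.40 kΩ

Loading drop = R_th/(R_th + R_L) ≤ 0.0720, so R_th ≤ R_L · ε/(1−ε) = 18.0 kΩ × 0.0720/0.9280 = 1.40 kΩ.
(Any R1, R2 with R2/(R1+R2) = 0.522 and R1‖R2 ≤ 1.40 kΩ will meet the spec.)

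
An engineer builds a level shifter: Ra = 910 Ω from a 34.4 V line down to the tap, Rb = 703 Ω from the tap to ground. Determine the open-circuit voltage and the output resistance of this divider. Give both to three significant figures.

V_th is the open-circuit tap voltage: 34.4 × 703/(910 + 703) = 15.0 V.
With the supply zeroed, Ra and Rb appear in parallel from the tap: R_th = Ra‖Rb = (910 × 703)/1613 = 397 Ω.

V_th = 15.0 V, R_th = 397 Ω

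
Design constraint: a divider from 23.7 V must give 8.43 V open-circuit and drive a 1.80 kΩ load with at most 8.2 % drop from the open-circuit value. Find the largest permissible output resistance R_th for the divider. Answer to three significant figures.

Loading drop = R_th/(R_th + R_L) ≤ 0.0820, so R_th ≤ R_L · ε/(1−ε) = 1.80 kΩ × 0.0820/0.9180 = 161 Ω.

R_th ≤ 161 Ω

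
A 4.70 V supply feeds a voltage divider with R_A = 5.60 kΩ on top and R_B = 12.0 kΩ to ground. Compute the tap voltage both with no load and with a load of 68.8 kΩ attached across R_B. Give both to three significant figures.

Open-circuit: V = 4.70 × 12.0/(5.60 + 12.0) = 3.20 V.
With the load, R_B becomes R_B‖R_L = 10.22 kΩ, so V = 4.70 × 10.22/15.82 = 3.04 V.

Unloaded: 3.20 V; loaded: 3.04 V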